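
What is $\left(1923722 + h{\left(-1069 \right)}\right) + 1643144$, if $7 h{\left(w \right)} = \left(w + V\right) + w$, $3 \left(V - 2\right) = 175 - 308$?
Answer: $\frac{74897645}{21} \approx 3.5666 \cdot 10^{6}$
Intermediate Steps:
$V = - \frac{127}{3}$ ($V = 2 + \frac{175 - 308}{3} = 2 + \frac{1}{3} \left(-133\right) = 2 - \frac{133}{3} = - \frac{127}{3} \approx -42.333$)
$h{\left(w \right)} = - \frac{127}{21} + \frac{2 w}{7}$ ($h{\left(w \right)} = \frac{\left(w - \frac{127}{3}\right) + w}{7} = \frac{\left(- \frac{127}{3} + w\right) + w}{7} = \frac{- \frac{127}{3} + 2 w}{7} = - \frac{127}{21} + \frac{2 w}{7}$)
$\left(1923722 + h{\left(-1069 \right)}\right) + 1643144 = \left(1923722 + \left(- \frac{127}{21} + \frac{2}{7} \left(-1069\right)\right)\right) + 1643144 = \left(1923722 - \frac{6541}{21}\right) + 1643144 = \frac{40391621}{21} + 1643144 = \frac{74897645}{21}$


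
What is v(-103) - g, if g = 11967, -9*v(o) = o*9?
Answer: -11864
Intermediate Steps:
v(o) = -o (v(o) = -o*9/9 = -o)
v(-103) - g = -1*(-103) - 1*11967 = 103 - 11967 = -11864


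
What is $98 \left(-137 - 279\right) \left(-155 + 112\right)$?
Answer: $1753024$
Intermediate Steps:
$98 \left(-137 - 279\right) \left(-155 + 112\right) = 98 \left(\left(-416\right) \left(-43\right)\right) = 98 \cdot 17888 = 1753024$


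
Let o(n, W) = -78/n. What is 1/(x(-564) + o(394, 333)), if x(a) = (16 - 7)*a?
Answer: -197/1000011 ≈ -0.00019700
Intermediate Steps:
x(a) = 9*a
1/(x(-564) + o(394, 333)) = 1/(9*(-564) - 78/394) = 1/(-5076 - 78*1/394) = 1/(-5076 - 39/197) = 1/(-1000011/197) = -197/1000011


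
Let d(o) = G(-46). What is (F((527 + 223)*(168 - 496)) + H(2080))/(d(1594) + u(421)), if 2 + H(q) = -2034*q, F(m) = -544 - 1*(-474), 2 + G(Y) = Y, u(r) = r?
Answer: -4230792/373 ≈ -11343.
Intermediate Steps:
G(Y) = -2 + Y
F(m) = -70 (F(m) = -544 + 474 = -70)
H(q) = -2 - 2034*q
d(o) = -48 (d(o) = -2 - 46 = -48)
(F((527 + 223)*(168 - 496)) + H(2080))/(d(1594) + u(421)) = (-70 + (-2 - 2034*2080))/(-48 + 421) = (-70 + (-2 - 4230720))/373 = (-70 - 4230722)*(1/373) = -4230792*1/373 = -4230792/373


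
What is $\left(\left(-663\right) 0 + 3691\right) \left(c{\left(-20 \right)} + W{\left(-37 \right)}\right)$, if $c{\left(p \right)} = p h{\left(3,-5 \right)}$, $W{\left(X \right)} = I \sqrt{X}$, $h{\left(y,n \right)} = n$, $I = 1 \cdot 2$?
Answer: $369100 + 7382 i \sqrt{37} \approx 3.691 \cdot 10^{5} + 44903.0 i$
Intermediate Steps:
$I = 2$
$W{\left(X \right)} = 2 \sqrt{X}$
$c{\left(p \right)} = - 5 p$ ($c{\left(p \right)} = p \left(-5\right) = - 5 p$)
$\left(\left(-663\right) 0 + 3691\right) \left(c{\left(-20 \right)} + W{\left(-37 \right)}\right) = \left(\left(-663\right) 0 + 3691\right) \left(\left(-5\right) \left(-20\right) + 2 \sqrt{-37}\right) = \left(0 + 3691\right) \left(100 + 2 i \sqrt{37}\right) = 3691 \left(100 + 2 i \sqrt{37}\right) = 369100 + 7382 i \sqrt{37}$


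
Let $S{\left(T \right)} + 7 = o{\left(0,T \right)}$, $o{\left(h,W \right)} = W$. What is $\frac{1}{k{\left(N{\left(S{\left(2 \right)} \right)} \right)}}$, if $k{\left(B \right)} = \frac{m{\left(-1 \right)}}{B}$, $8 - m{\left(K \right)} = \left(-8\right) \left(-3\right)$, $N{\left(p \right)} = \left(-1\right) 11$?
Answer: $\frac{11}{16} \approx 0.6875$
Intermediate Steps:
$S{\left(T \right)} = -7 + T$
$N{\left(p \right)} = -11$
$m{\left(K \right)} = -16$ ($m{\left(K \right)} = 8 - \left(-8\right) \left(-3\right) = 8 - 24 = -16$)
$k{\left(B \right)} = - \frac{16}{B}$
$\frac{1}{k{\left(N{\left(S{\left(2 \right)} \right)} \right)}} = \frac{1}{\left(-16\right) \frac{1}{-11}} = \frac{1}{\left(-16\right) \left(- \frac{1}{11}\right)} = \frac{1}{\frac{16}{11}} = \frac{11}{16}$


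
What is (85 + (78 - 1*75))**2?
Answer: 7744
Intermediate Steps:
(85 + (78 - 1*75))**2 = (85 + (78 - 75))**2 = (85 + 3)**2 = 88**2 = 7744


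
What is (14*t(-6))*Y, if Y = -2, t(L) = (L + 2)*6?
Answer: 672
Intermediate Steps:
t(L) = 12 + 6*L (t(L) = (2 + L)*6 = 12 + 6*L)
(14*t(-6))*Y = (14*(12 + 6*(-6)))*(-2) = (14*(12 - 36))*(-2) = (14*(-24))*(-2) = -336*(-2) = 672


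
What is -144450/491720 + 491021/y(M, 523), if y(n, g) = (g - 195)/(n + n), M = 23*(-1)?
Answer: -34707844691/504013 ≈ -68863.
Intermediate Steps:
M = -23
y(n, g) = (-195 + g)/(2*n) (y(n, g) = (-195 + g)/((2*n)) = (-195 + g)*(1/(2*n)) = (-195 + g)/(2*n))
-144450/491720 + 491021/y(M, 523) = -144450/491720 + 491021/(((½)*(-195 + 523)/(-23))) = -144450*1/491720 + 491021/(((½)*(-1/23)*328)) = -14445/49172 + 491021/(-164/23) = -14445/49172 + 491021*(-23/164) = -14445/49172 - 11293483/164 = -34707844691/504013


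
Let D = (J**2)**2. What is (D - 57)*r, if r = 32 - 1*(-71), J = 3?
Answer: 2472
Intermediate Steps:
r = 103 (r = 32 + 71 = 103)
D = 81 (D = (3**2)**2 = 9**2 = 81)
(D - 57)*r = (81 - 57)*103 = 24*103 = 2472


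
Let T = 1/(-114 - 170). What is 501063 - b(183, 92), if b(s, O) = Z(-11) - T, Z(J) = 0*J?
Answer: 142301891/284 ≈ 5.0106e+5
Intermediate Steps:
T = -1/284 (T = 1/(-284) = -1/284 ≈ -0.0035211)
Z(J) = 0
b(s, O) = 1/284 (b(s, O) = 0 - 1*(-1/284) = 0 + 1/284 = 1/284)
501063 - b(183, 92) = 501063 - 1*1/284 = 501063 - 1/284 = 142301891/284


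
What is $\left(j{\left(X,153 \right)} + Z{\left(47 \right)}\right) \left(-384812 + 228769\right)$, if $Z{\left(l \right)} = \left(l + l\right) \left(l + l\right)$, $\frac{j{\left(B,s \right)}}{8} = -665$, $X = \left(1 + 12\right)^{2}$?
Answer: $-548647188$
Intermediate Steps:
$X = 169$ ($X = 13^{2} = 169$)
$j{\left(B,s \right)} = -5320$ ($j{\left(B,s \right)} = 8 \left(-665\right) = -5320$)
$Z{\left(l \right)} = 4 l^{2}$ ($Z{\left(l \right)} = 2 l 2 l = 4 l^{2}$)
$\left(j{\left(X,153 \right)} + Z{\left(47 \right)}\right) \left(-384812 + 228769\right) = \left(-5320 + 4 \cdot 47^{2}\right) \left(-384812 + 228769\right) = \left(-5320 + 4 \cdot 2209\right) \left(-156043\right) = \left(-5320 + 8836\right) \left(-156043\right) = 3516 \left(-156043\right) = -548647188$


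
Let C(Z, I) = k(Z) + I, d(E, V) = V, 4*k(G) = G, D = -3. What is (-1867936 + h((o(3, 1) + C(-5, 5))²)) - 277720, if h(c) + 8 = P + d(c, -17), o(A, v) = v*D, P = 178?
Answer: -2145503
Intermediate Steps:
k(G) = G/4
o(A, v) = -3*v (o(A, v) = v*(-3) = -3*v)
C(Z, I) = I + Z/4 (C(Z, I) = Z/4 + I = I + Z/4)
h(c) = 153 (h(c) = -8 + (178 - 17) = -8 + 161 = 153)
(-1867936 + h((o(3, 1) + C(-5, 5))²)) - 277720 = (-1867936 + 153) - 277720 = -1867783 - 277720 = -2145503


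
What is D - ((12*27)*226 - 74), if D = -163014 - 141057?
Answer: -377221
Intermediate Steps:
D = -304071
D - ((12*27)*226 - 74) = -304071 - ((12*27)*226 - 74) = -304071 - (324*226 - 74) = -304071 - (73224 - 74) = -304071 - 1*73150 = -304071 - 73150 = -377221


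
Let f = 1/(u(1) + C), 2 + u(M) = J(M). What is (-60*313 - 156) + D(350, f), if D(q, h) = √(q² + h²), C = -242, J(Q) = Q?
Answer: -18936 + √7233502501/243 ≈ -18586.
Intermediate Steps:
u(M) = -2 + M
f = -1/243 (f = 1/((-2 + 1) - 242) = 1/(-1 - 242) = 1/(-243) = -1/243 ≈ -0.0041152)
D(q, h) = √(h² + q²)
(-60*313 - 156) + D(350, f) = (-60*313 - 156) + √((-1/243)² + 350²) = (-18780 - 156) + √(1/59049 + 122500) = -18936 + √(7233502501/59049) = -18936 + √7233502501/243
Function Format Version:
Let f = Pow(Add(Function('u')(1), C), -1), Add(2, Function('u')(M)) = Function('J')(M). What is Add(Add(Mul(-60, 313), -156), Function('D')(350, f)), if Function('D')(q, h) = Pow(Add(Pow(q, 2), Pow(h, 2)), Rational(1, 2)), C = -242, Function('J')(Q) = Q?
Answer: Add(-18936, Mul(Rational(1, 243), Pow(7233502501, Rational(1, 2)))) ≈ -18586.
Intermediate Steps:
Function('u')(M) = Add(-2, M)
f = Rational(-1, 243) (f = Pow(Add(Add(-2, 1), -242), -1) = Pow(Add(-1, -242), -1) = Pow(-243, -1) = Rational(-1, 243) ≈ -0.0041152)
Function('D')(q, h) = Pow(Add(Pow(h, 2), Pow(q, 2)), Rational(1, 2))
Add(Add(Mul(-60, 313), -156), Function('D')(350, f)) = Add(Add(Mul(-60, 313), -156), Pow(Add(Pow(Rational(-1, 243), 2), Pow(350, 2)), Rational(1, 2))) = Add(Add(-18780, -156), Pow(Add(Rational(1, 59049), 122500), Rational(1, 2))) = Add(-18936, Pow(Rational(7233502501, 59049), Rational(1, 2))) = Add(-18936, Mul(Rational(1, 243), Pow(7233502501, Rational(1, 2))))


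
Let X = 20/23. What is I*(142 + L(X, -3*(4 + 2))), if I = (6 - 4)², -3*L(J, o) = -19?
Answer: 1780/3 ≈ 593.33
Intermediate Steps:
X = 20/23 (X = 20*(1/23) = 20/23 ≈ 0.86957)
L(J, o) = 19/3 (L(J, o) = -⅓*(-19) = 19/3)
I = 4 (I = 2² = 4)
I*(142 + L(X, -3*(4 + 2))) = 4*(142 + 19/3) = 4*(445/3) = 1780/3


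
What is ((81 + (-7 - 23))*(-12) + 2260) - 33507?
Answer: -31859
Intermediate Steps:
((81 + (-7 - 23))*(-12) + 2260) - 33507 = ((81 - 30)*(-12) + 2260) - 33507 = (51*(-12) + 2260) - 33507 = (-612 + 2260) - 33507 = 1648 - 33507 = -31859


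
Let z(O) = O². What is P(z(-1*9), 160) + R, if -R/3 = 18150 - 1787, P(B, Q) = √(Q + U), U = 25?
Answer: -49089 + √185 ≈ -49075.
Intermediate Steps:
P(B, Q) = √(25 + Q) (P(B, Q) = √(Q + 25) = √(25 + Q))
R = -49089 (R = -3*(18150 - 1787) = -3*16363 = -49089)
P(z(-1*9), 160) + R = √(25 + 160) - 49089 = √185 - 49089 = -49089 + √185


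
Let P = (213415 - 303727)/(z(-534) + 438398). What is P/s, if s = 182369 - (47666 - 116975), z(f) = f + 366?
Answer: -22578/27573212485 ≈ -8.1884e-7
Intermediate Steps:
z(f) = 366 + f
s = 251678 (s = 182369 - 1*(-69309) = 182369 + 69309 = 251678)
P = -45156/219115 (P = (213415 - 303727)/((366 - 534) + 438398) = -90312/(-168 + 438398) = -90312/438230 = -90312*1/438230 = -45156/219115 ≈ -0.20608)
P/s = -45156/219115/251678 = -45156/219115*1/251678 = -22578/27573212485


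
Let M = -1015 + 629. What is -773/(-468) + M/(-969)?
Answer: 309895/151164 ≈ 2.0501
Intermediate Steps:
M = -386
-773/(-468) + M/(-969) = -773/(-468) - 386/(-969) = -773*(-1/468) - 386*(-1/969) = 773/468 + 386/969 = 309895/151164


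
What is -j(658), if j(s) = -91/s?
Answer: 13/94 ≈ 0.13830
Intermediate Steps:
-j(658) = -(-91)/658 = -1*(-13/94) = 13/94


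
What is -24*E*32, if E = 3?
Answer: -2304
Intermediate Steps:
-24*E*32 = -24*3*32 = -72*32 = -2304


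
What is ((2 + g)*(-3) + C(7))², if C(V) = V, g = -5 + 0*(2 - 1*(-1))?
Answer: 256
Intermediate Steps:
g = -5 (g = -5 + 0*(2 + 1) = -5 + 0*3 = -5 + 0 = -5)
((2 + g)*(-3) + C(7))² = ((2 - 5)*(-3) + 7)² = (-3*(-3) + 7)² = (9 + 7)² = 16² = 256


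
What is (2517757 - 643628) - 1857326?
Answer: 16803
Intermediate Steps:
(2517757 - 643628) - 1857326 = 1874129 - 1857326 = 16803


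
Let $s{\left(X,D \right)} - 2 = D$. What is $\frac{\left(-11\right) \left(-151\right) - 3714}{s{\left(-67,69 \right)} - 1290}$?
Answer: $\frac{2053}{1219} \approx 1.6842$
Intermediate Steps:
$s{\left(X,D \right)} = 2 + D$
$\frac{\left(-11\right) \left(-151\right) - 3714}{s{\left(-67,69 \right)} - 1290} = \frac{\left(-11\right) \left(-151\right) - 3714}{\left(2 + 69\right) - 1290} = \frac{1661 - 3714}{71 - 1290} = - \frac{2053}{-1219} = \left(-2053\right) \left(- \frac{1}{1219}\right) = \frac{2053}{1219}$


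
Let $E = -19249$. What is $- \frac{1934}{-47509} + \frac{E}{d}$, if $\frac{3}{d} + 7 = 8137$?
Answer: $- \frac{2478297006176}{47509} \approx -5.2165 \cdot 10^{7}$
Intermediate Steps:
$d = \frac{1}{2710}$ ($d = \frac{3}{-7 + 8137} = \frac{3}{8130} = 3 \cdot \frac{1}{8130} = \frac{1}{2710} \approx 0.000369$)
$- \frac{1934}{-47509} + \frac{E}{d} = - \frac{1934}{-47509} - 19249 \frac{1}{\frac{1}{2710}} = \left(-1934\right) \left(- \frac{1}{47509}\right) - 52164790 = \frac{1934}{47509} - 52164790 = - \frac{2478297006176}{47509}$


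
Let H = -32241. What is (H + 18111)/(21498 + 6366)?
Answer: -785/1548 ≈ -0.50711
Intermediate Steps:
(H + 18111)/(21498 + 6366) = (-32241 + 18111)/(21498 + 6366) = -14130/27864 = -14130*1/27864 = -785/1548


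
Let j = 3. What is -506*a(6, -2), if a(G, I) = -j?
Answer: 1518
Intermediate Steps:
a(G, I) = -3 (a(G, I) = -1*3 = -3)
-506*a(6, -2) = -506*(-3) = 1518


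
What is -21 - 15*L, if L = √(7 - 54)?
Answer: -21 - 15*I*√47 ≈ -21.0 - 102.83*I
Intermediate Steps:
L = I*√47 (L = √(-47) = I*√47 ≈ 6.8557*I)
-21 - 15*L = -21 - 15*I*√47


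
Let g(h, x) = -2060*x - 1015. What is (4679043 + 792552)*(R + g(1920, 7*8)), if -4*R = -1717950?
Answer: 3426449578875/2 ≈ 1.7132e+12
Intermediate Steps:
R = 858975/2 (R = -¼*(-1717950) = 858975/2 ≈ 4.2949e+5)
g(h, x) = -1015 - 2060*x
(4679043 + 792552)*(R + g(1920, 7*8)) = (4679043 + 792552)*(858975/2 + (-1015 - 14420*8)) = 5471595*(858975/2 + (-1015 - 2060*56)) = 5471595*(858975/2 + (-1015 - 115360)) = 5471595*(858975/2 - 116375) = 5471595*(626225/2) = 3426449578875/2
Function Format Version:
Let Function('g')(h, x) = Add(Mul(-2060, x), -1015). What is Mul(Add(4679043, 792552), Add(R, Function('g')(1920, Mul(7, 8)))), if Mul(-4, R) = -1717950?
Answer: Rational(3426449578875, 2) ≈ 1.7132e+12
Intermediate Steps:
R = Rational(858975, 2) (R = Mul(Rational(-1, 4), -1717950) = Rational(858975, 2) ≈ 4.2949e+5)
Function('g')(h, x) = Add(-1015, Mul(-2060, x))
Mul(Add(4679043, 792552), Add(R, Function('g')(1920, Mul(7, 8)))) = Mul(Add(4679043, 792552), Add(Rational(858975, 2), Add(-1015, Mul(-2060, Mul(7, 8))))) = Mul(5471595, Add(Rational(858975, 2), Add(-1015, Mul(-2060, 56)))) = Mul(5471595, Add(Rational(858975, 2), Add(-1015, -115360))) = Mul(5471595, Add(Rational(858975, 2), -116375)) = Mul(5471595, Rational(626225, 2)) = Rational(3426449578875, 2)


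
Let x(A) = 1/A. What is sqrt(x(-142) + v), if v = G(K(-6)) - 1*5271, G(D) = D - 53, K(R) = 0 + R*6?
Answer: 3*I*sqrt(12008798)/142 ≈ 73.212*I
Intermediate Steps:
K(R) = 6*R (K(R) = 0 + 6*R = 6*R)
G(D) = -53 + D
v = -5360 (v = (-53 + 6*(-6)) - 1*5271 = (-53 - 36) - 5271 = -89 - 5271 = -5360)
sqrt(x(-142) + v) = sqrt(1/(-142) - 5360) = sqrt(-1/142 - 5360) = sqrt(-761121/142) = 3*I*sqrt(12008798)/142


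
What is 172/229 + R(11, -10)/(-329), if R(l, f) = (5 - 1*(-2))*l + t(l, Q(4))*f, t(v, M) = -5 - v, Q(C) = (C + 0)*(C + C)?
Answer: 2315/75341 ≈ 0.030727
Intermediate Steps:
Q(C) = 2*C² (Q(C) = C*(2*C) = 2*C²)
R(l, f) = 7*l + f*(-5 - l) (R(l, f) = (5 - 1*(-2))*l + (-5 - l)*f = (5 + 2)*l + f*(-5 - l) = 7*l + f*(-5 - l))
172/229 + R(11, -10)/(-329) = 172/229 + (7*11 - 1*(-10)*(5 + 11))/(-329) = 172*(1/229) + (77 - 1*(-10)*16)*(-1/329) = 172/229 + (77 + 160)*(-1/329) = 172/229 + 237*(-1/329) = 172/229 - 237/329 = 2315/75341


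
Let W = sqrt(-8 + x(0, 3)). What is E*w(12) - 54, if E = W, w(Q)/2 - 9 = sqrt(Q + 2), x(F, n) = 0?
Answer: -54 + 4*I*sqrt(2)*(9 + sqrt(14)) ≈ -54.0 + 72.078*I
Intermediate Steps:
w(Q) = 18 + 2*sqrt(2 + Q) (w(Q) = 18 + 2*sqrt(Q + 2) = 18 + 2*sqrt(2 + Q))
W = 2*I*sqrt(2) (W = sqrt(-8 + 0) = sqrt(-8) = 2*I*sqrt(2) ≈ 2.8284*I)
E = 2*I*sqrt(2) ≈ 2.8284*I
E*w(12) - 54 = (2*I*sqrt(2))*(18 + 2*sqrt(2 + 12)) - 54 = (2*I*sqrt(2))*(18 + 2*sqrt(14)) - 54 = 2*I*sqrt(2)*(18 + 2*sqrt(14)) - 54 = -54 + 2*I*sqrt(2)*(18 + 2*sqrt(14))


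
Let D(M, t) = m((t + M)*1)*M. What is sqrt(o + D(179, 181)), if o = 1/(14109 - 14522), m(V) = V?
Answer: sqrt(10991465947)/413 ≈ 253.85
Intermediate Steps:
D(M, t) = M*(M + t) (D(M, t) = ((t + M)*1)*M = ((M + t)*1)*M = (M + t)*M = M*(M + t))
o = -1/413 (o = 1/(-413) = -1/413 ≈ -0.0024213)
sqrt(o + D(179, 181)) = sqrt(-1/413 + 179*(179 + 181)) = sqrt(-1/413 + 179*360) = sqrt(-1/413 + 64440) = sqrt(26613719/413) = sqrt(10991465947)/413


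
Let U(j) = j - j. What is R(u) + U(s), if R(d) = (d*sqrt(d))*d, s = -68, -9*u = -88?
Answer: 15488*sqrt(22)/243 ≈ 298.95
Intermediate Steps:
u = 88/9 (u = -1/9*(-88) = 88/9 ≈ 9.7778)
U(j) = 0
R(d) = d**(5/2) (R(d) = d**(3/2)*d = d**(5/2))
R(u) + U(s) = (88/9)**(5/2) + 0 = 15488*sqrt(22)/243 + 0 = 15488*sqrt(22)/243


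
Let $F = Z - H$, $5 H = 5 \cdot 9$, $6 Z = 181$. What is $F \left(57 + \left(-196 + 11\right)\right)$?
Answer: $- \frac{8128}{3} \approx -2709.3$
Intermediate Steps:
$Z = \frac{181}{6}$ ($Z = \frac{1}{6} \cdot 181 = \frac{181}{6} \approx 30.167$)
$H = 9$ ($H = \frac{5 \cdot 9}{5} = \frac{1}{5} \cdot 45 = 9$)
$F = \frac{127}{6}$ ($F = \frac{181}{6} - 9 = \frac{127}{6} \approx 21.167$)
$F \left(57 + \left(-196 + 11\right)\right) = \frac{127 \left(57 + \left(-196 + 11\right)\right)}{6} = \frac{127 \left(57 - 185\right)}{6} = \frac{127}{6} \left(-128\right) = - \frac{8128}{3}$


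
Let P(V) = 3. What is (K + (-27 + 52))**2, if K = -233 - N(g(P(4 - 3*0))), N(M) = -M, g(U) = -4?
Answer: 44944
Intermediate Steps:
K = -237 (K = -233 - (-1)*(-4) = -233 - 1*4 = -233 - 4 = -237)
(K + (-27 + 52))**2 = (-237 + (-27 + 52))**2 = (-237 + 25)**2 = (-212)**2 = 44944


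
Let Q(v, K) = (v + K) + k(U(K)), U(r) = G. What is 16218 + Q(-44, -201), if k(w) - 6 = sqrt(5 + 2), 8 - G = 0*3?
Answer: 15979 + sqrt(7) ≈ 15982.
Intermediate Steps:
G = 8 (G = 8 - 0*3 = 8 - 1*0 = 8 + 0 = 8)
U(r) = 8
k(w) = 6 + sqrt(7) (k(w) = 6 + sqrt(5 + 2) = 6 + sqrt(7))
Q(v, K) = 6 + K + v + sqrt(7) (Q(v, K) = (v + K) + (6 + sqrt(7)) = (K + v) + (6 + sqrt(7)) = 6 + K + v + sqrt(7))
16218 + Q(-44, -201) = 16218 + (6 - 201 - 44 + sqrt(7)) = 16218 + (-239 + sqrt(7)) = 15979 + sqrt(7)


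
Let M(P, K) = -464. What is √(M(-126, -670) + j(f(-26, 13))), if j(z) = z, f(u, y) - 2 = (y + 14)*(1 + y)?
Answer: 2*I*√21 ≈ 9.1651*I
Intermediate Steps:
f(u, y) = 2 + (1 + y)*(14 + y) (f(u, y) = 2 + (y + 14)*(1 + y) = 2 + (14 + y)*(1 + y) = 2 + (1 + y)*(14 + y))
√(M(-126, -670) + j(f(-26, 13))) = √(-464 + (16 + 13² + 15*13)) = √(-464 + (16 + 169 + 195)) = √(-464 + 380) = √(-84) = 2*I*√21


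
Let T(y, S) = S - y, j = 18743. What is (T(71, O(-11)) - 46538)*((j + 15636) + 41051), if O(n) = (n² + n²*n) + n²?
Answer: -3597860140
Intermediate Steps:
O(n) = n³ + 2*n² (O(n) = (n² + n³) + n² = n³ + 2*n²)
(T(71, O(-11)) - 46538)*((j + 15636) + 41051) = (((-11)²*(2 - 11) - 1*71) - 46538)*((18743 + 15636) + 41051) = ((121*(-9) - 71) - 46538)*(34379 + 41051) = ((-1089 - 71) - 46538)*75430 = (-1160 - 46538)*75430 = -47698*75430 = -3597860140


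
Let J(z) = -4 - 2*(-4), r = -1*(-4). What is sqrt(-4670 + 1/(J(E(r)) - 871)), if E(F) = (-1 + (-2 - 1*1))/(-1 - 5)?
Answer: I*sqrt(12146673)/51 ≈ 68.337*I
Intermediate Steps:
r = 4
E(F) = 2/3 (E(F) = (-1 + (-2 - 1))/(-6) = (-1 - 3)*(-1/6) = -4*(-1/6) = 2/3)
J(z) = 4 (J(z) = -4 + 8 = 4)
sqrt(-4670 + 1/(J(E(r)) - 871)) = sqrt(-4670 + 1/(4 - 871)) = sqrt(-4670 + 1/(-867)) = sqrt(-4670 - 1/867) = sqrt(-4048891/867) = I*sqrt(12146673)/51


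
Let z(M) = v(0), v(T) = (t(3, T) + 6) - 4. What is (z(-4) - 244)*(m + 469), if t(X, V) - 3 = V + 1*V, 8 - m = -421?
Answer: -214622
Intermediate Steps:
m = 429 (m = 8 - 1*(-421) = 8 + 421 = 429)
t(X, V) = 3 + 2*V (t(X, V) = 3 + (V + 1*V) = 3 + (V + V) = 3 + 2*V)
v(T) = 5 + 2*T (v(T) = ((3 + 2*T) + 6) - 4 = (9 + 2*T) - 4 = 5 + 2*T)
z(M) = 5 (z(M) = 5 + 2*0 = 5 + 0 = 5)
(z(-4) - 244)*(m + 469) = (5 - 244)*(429 + 469) = -239*898 = -214622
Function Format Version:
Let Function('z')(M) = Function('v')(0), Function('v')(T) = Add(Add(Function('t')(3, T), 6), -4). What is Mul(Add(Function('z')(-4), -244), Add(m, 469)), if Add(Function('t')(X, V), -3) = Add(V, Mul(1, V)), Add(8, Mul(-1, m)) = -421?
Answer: -214622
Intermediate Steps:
m = 429 (m = Add(8, Mul(-1, -421)) = Add(8, 421) = 429)
Function('t')(X, V) = Add(3, Mul(2, V)) (Function('t')(X, V) = Add(3, Add(V, Mul(1, V))) = Add(3, Add(V, V)) = Add(3, Mul(2, V)))
Function('v')(T) = Add(5, Mul(2, T)) (Function('v')(T) = Add(Add(Add(3, Mul(2, T)), 6), -4) = Add(Add(9, Mul(2, T)), -4) = Add(5, Mul(2, T)))
Function('z')(M) = 5 (Function('z')(M) = Add(5, Mul(2, 0)) = Add(5, 0) = 5)
Mul(Add(Function('z')(-4), -244), Add(m, 469)) = Mul(Add(5, -244), Add(429, 469)) = Mul(-239, 898) = -214622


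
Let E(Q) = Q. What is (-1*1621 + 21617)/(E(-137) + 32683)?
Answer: 9998/16273 ≈ 0.61439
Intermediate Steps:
(-1*1621 + 21617)/(E(-137) + 32683) = (-1*1621 + 21617)/(-137 + 32683) = (-1621 + 21617)/32546 = 19996*(1/32546) = 9998/16273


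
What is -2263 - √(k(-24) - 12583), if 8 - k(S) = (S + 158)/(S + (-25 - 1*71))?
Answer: -2263 - I*√11316495/30 ≈ -2263.0 - 112.13*I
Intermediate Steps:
k(S) = 8 - (158 + S)/(-96 + S) (k(S) = 8 - (S + 158)/(S + (-25 - 1*71)) = 8 - (158 + S)/(S + (-25 - 71)) = 8 - (158 + S)/(S - 96) = 8 - (158 + S)/(-96 + S))
-2263 - √(k(-24) - 12583) = -2263 - √((-926 + 7*(-24))/(-96 - 24) - 12583) = -2263 - √((-926 - 168)/(-120) - 12583) = -2263 - √(-1/120*(-1094) - 12583) = -2263 - √(547/60 - 12583) = -2263 - √(-754433/60) = -2263 - I*√11316495/30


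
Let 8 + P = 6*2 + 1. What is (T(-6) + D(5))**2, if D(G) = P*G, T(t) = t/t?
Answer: 676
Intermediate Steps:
P = 5 (P = -8 + (6*2 + 1) = -8 + (12 + 1) = -8 + 13 = 5)
T(t) = 1
D(G) = 5*G
(T(-6) + D(5))**2 = (1 + 5*5)**2 = (1 + 25)**2 = 26**2 = 676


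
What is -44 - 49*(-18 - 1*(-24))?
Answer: -338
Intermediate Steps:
-44 - 49*(-18 - 1*(-24)) = -44 - 49*(-18 + 24) = -44 - 49*6 = -44 - 294 = -338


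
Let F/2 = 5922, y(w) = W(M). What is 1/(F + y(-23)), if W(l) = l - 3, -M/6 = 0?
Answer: 1/11841 ≈ 8.4452e-5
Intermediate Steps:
M = 0 (M = -6*0 = 0)
W(l) = -3 + l
y(w) = -3 (y(w) = -3 + 0 = -3)
F = 11844 (F = 2*5922 = 11844)
1/(F + y(-23)) = 1/(11844 - 3) = 1/11841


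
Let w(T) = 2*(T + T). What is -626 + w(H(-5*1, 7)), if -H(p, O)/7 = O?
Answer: -822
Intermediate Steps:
H(p, O) = -7*O
w(T) = 4*T (w(T) = 2*(2*T) = 4*T)
-626 + w(H(-5*1, 7)) = -626 + 4*(-7*7) = -626 + 4*(-49) = -626 - 196 = -822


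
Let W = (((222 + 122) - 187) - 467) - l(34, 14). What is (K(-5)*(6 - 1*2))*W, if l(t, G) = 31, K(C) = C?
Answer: 6820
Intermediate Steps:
W = -341 (W = (((222 + 122) - 187) - 467) - 1*31 = ((344 - 187) - 467) - 31 = (157 - 467) - 31 = -310 - 31 = -341)
(K(-5)*(6 - 1*2))*W = -5*(6 - 1*2)*(-341) = -5*(6 - 2)*(-341) = -5*4*(-341) = -20*(-341) = 6820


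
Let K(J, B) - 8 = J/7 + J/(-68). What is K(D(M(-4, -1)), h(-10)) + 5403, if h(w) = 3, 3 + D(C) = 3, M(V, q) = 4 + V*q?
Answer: 5411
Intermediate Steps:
D(C) = 0 (D(C) = -3 + 3 = 0)
K(J, B) = 8 + 61*J/476 (K(J, B) = 8 + (J/7 + J/(-68)) = 8 + (J*(⅐) + J*(-1/68)) = 8 + (J/7 - J/68) = 8 + 61*J/476)
K(D(M(-4, -1)), h(-10)) + 5403 = (8 + (61/476)*0) + 5403 = (8 + 0) + 5403 = 8 + 5403 = 5411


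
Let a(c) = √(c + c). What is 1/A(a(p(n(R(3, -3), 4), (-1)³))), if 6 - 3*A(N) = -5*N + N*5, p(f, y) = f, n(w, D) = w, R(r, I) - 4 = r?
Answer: ½ ≈ 0.50000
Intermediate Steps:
R(r, I) = 4 + r
a(c) = √2*√c (a(c) = √(2*c) = √2*√c)
A(N) = 2 (A(N) = 2 - (-5*N + N*5)/3 = 2 - (-5*N + 5*N)/3 = 2 - ⅓*0 = 2 + 0 = 2)
1/A(a(p(n(R(3, -3), 4), (-1)³))) = 1/2 = ½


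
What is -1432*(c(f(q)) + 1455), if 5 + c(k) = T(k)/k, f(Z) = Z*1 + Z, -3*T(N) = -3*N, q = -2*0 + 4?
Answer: -2077832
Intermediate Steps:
q = 4 (q = 0 + 4 = 4)
T(N) = N (T(N) = -(-1)*N = N)
f(Z) = 2*Z (f(Z) = Z + Z = 2*Z)
c(k) = -4 (c(k) = -5 + k/k = -5 + 1 = -4)
-1432*(c(f(q)) + 1455) = -1432*(-4 + 1455) = -1432*1451 = -2077832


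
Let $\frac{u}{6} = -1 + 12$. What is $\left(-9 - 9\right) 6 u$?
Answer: $-7128$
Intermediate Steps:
$u = 66$ ($u = 6 \left(-1 + 12\right) = 6 \cdot 11 = 66$)
$\left(-9 - 9\right) 6 u = \left(-9 - 9\right) 6 \cdot 66 = \left(-18\right) 6 \cdot 66 = \left(-108\right) 66 = -7128$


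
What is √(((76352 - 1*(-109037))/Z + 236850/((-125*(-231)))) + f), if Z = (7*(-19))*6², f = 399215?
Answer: √768961883598755/43890 ≈ 631.81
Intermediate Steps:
Z = -4788 (Z = -133*36 = -4788)
√(((76352 - 1*(-109037))/Z + 236850/((-125*(-231)))) + f) = √(((76352 - 1*(-109037))/(-4788) + 236850/((-125*(-231)))) + 399215) = √(((76352 + 109037)*(-1/4788) + 236850/28875) + 399215) = √((185389*(-1/4788) + 236850*(1/28875)) + 399215) = √((-185389/4788 + 3158/385) + 399215) = √(-8036323/263340 + 399215) = √(105121241777/263340) = √768961883598755/43890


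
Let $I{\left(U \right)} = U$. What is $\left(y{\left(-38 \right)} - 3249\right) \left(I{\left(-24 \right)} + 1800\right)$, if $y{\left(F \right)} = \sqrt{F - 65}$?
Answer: $-5770224 + 1776 i \sqrt{103} \approx -5.7702 \cdot 10^{6} + 18024.0 i$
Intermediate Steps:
$y{\left(F \right)} = \sqrt{-65 + F}$
$\left(y{\left(-38 \right)} - 3249\right) \left(I{\left(-24 \right)} + 1800\right) = \left(\sqrt{-65 - 38} - 3249\right) \left(-24 + 1800\right) = \left(\sqrt{-103} - 3249\right) 1776 = \left(i \sqrt{103} - 3249\right) 1776 = \left(-3249 + i \sqrt{103}\right) 1776 = -5770224 + 1776 i \sqrt{103}$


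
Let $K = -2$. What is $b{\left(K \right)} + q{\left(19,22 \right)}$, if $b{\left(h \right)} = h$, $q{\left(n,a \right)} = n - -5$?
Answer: $22$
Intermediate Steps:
$q{\left(n,a \right)} = 5 + n$ ($q{\left(n,a \right)} = n + 5 = 5 + n$)
$b{\left(K \right)} + q{\left(19,22 \right)} = -2 + \left(5 + 19\right) = -2 + 24 = 22$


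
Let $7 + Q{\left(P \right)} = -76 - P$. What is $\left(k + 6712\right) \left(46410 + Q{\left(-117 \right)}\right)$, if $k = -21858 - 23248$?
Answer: $-1783170936$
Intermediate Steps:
$Q{\left(P \right)} = -83 - P$ ($Q{\left(P \right)} = -7 - \left(76 + P\right) = -83 - P$)
$k = -45106$ ($k = -21858 - 23248 = -45106$)
$\left(k + 6712\right) \left(46410 + Q{\left(-117 \right)}\right) = \left(-45106 + 6712\right) \left(46410 - -34\right) = - 38394 \left(46410 + \left(-83 + 117\right)\right) = - 38394 \left(46410 + 34\right) = \left(-38394\right) 46444 = -1783170936$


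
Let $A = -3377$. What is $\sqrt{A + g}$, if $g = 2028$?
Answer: $i \sqrt{1349} \approx 36.729 i$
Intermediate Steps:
$\sqrt{A + g} = \sqrt{-3377 + 2028} = \sqrt{-1349} = i \sqrt{1349}$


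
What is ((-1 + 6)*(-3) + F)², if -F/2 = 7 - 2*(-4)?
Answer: 2025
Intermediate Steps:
F = -30 (F = -2*(7 - 2*(-4)) = -2*(7 + 8) = -2*15 = -30)
((-1 + 6)*(-3) + F)² = ((-1 + 6)*(-3) - 30)² = (5*(-3) - 30)² = (-15 - 30)² = (-45)² = 2025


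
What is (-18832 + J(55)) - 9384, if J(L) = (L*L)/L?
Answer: -28161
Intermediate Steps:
J(L) = L (J(L) = L²/L = L)
(-18832 + J(55)) - 9384 = (-18832 + 55) - 9384 = -18777 - 9384 = -28161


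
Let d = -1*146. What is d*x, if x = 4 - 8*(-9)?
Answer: -11096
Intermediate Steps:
x = 76 (x = 4 + 72 = 76)
d = -146
d*x = -146*76 = -11096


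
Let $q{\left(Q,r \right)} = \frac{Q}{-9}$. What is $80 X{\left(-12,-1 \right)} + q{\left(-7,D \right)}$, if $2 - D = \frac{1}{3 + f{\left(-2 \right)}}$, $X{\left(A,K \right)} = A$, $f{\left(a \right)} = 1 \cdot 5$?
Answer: $- \frac{8633}{9} \approx -959.22$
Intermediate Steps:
$f{\left(a \right)} = 5$
$D = \frac{15}{8}$ ($D = 2 - \frac{1}{3 + 5} = 2 - \frac{1}{8} = \frac{15}{8} \approx 1.875$)
$q{\left(Q,r \right)} = - \frac{Q}{9}$ ($q{\left(Q,r \right)} = Q \left(- \frac{1}{9}\right) = - \frac{Q}{9}$)
$80 X{\left(-12,-1 \right)} + q{\left(-7,D \right)} = 80 \left(-12\right) - - \frac{7}{9} = -960 + \frac{7}{9} = - \frac{8633}{9}$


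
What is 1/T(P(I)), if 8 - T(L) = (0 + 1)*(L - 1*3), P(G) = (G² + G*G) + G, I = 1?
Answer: ⅛ ≈ 0.12500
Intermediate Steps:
P(G) = G + 2*G² (P(G) = (G² + G²) + G = 2*G² + G = G + 2*G²)
T(L) = 11 - L (T(L) = 8 - (0 + 1)*(L - 1*3) = 8 - (L - 3) = 8 - (-3 + L) = 8 + (3 - L) = 11 - L)
1/T(P(I)) = 1/(11 - (1 + 2*1)) = 1/(11 - (1 + 2)) = 1/(11 - 3) = 1/8 = ⅛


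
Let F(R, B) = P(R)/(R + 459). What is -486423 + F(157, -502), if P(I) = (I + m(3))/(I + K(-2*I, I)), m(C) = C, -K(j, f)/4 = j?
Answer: -52923308803/108801 ≈ -4.8642e+5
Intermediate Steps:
K(j, f) = -4*j
P(I) = (3 + I)/(9*I) (P(I) = (I + 3)/(I - (-8)*I) = (3 + I)/(I + 8*I) = (3 + I)/((9*I)) = (3 + I)*(1/(9*I)) = (3 + I)/(9*I))
F(R, B) = (3 + R)/(9*R*(459 + R)) (F(R, B) = ((3 + R)/(9*R))/(R + 459) = ((3 + R)/(9*R))/(459 + R) = (3 + R)/(9*R*(459 + R)))
-486423 + F(157, -502) = -486423 + (⅑)*(3 + 157)/(157*(459 + 157)) = -486423 + (⅑)*(1/157)*160/616 = -486423 + (⅑)*(1/157)*(1/616)*160 = -486423 + 20/108801 = -52923308803/108801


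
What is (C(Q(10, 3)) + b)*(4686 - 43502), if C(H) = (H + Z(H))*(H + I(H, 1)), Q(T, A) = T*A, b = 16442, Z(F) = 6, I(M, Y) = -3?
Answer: -675941824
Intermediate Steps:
Q(T, A) = A*T
C(H) = (-3 + H)*(6 + H) (C(H) = (H + 6)*(H - 3) = (6 + H)*(-3 + H) = (-3 + H)*(6 + H))
(C(Q(10, 3)) + b)*(4686 - 43502) = ((-18 + (3*10)**2 + 3*(3*10)) + 16442)*(4686 - 43502) = ((-18 + 30**2 + 3*30) + 16442)*(-38816) = ((-18 + 900 + 90) + 16442)*(-38816) = (972 + 16442)*(-38816) = 17414*(-38816) = -675941824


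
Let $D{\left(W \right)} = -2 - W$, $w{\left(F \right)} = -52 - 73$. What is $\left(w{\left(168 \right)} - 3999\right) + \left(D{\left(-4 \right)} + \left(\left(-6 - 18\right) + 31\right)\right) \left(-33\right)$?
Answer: $-4421$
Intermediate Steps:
$w{\left(F \right)} = -125$
$\left(w{\left(168 \right)} - 3999\right) + \left(D{\left(-4 \right)} + \left(\left(-6 - 18\right) + 31\right)\right) \left(-33\right) = \left(-125 - 3999\right) + \left(\left(-2 - -4\right) + \left(\left(-6 - 18\right) + 31\right)\right) \left(-33\right) = -4124 + \left(\left(-2 + 4\right) + \left(-24 + 31\right)\right) \left(-33\right) = -4124 + \left(2 + 7\right) \left(-33\right) = -4124 + 9 \left(-33\right) = -4124 - 297 = -4421$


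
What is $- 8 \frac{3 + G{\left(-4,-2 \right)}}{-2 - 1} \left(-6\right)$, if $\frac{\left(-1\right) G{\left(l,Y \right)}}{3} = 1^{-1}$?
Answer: $0$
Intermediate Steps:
$G{\left(l,Y \right)} = -3$ ($G{\left(l,Y \right)} = - \frac{3}{1} = \left(-3\right) 1 = -3$)
$- 8 \frac{3 + G{\left(-4,-2 \right)}}{-2 - 1} \left(-6\right) = - 8 \frac{3 - 3}{-2 - 1} \left(-6\right) = - 8 \frac{0}{-3} \left(-6\right) = - 8 \cdot 0 \left(- \frac{1}{3}\right) \left(-6\right) = \left(-8\right) 0 \left(-6\right) = 0 \left(-6\right) = 0$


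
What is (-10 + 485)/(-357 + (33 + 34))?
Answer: -95/58 ≈ -1.6379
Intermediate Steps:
(-10 + 485)/(-357 + (33 + 34)) = 475/(-357 + 67) = 475/(-290) = 475*(-1/290) = -95/58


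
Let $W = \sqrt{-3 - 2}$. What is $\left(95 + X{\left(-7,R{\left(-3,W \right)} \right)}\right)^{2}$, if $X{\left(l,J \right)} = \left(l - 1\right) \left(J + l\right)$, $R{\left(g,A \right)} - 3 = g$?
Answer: $22801$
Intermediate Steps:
$W = i \sqrt{5}$ ($W = \sqrt{-5} = i \sqrt{5} \approx 2.2361 i$)
$R{\left(g,A \right)} = 3 + g$
$X{\left(l,J \right)} = \left(-1 + l\right) \left(J + l\right)$
$\left(95 + X{\left(-7,R{\left(-3,W \right)} \right)}\right)^{2} = \left(95 + \left(\left(-7\right)^{2} - \left(3 - 3\right) - -7 + \left(3 - 3\right) \left(-7\right)\right)\right)^{2} = \left(95 + \left(49 - 0 + 7 + 0 \left(-7\right)\right)\right)^{2} = \left(95 + \left(49 + 0 + 7 + 0\right)\right)^{2} = \left(95 + 56\right)^{2} = 151^{2} = 22801$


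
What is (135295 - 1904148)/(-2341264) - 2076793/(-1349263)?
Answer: 7248968591691/3158980888432 ≈ 2.2947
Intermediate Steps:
(135295 - 1904148)/(-2341264) - 2076793/(-1349263) = -1768853*(-1/2341264) - 2076793*(-1/1349263) = 1768853/2341264 + 2076793/1349263 = 7248968591691/3158980888432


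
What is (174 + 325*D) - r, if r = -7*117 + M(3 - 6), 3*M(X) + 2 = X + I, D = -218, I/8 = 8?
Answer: -209630/3 ≈ -69877.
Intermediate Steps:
I = 64 (I = 8*8 = 64)
M(X) = 62/3 + X/3 (M(X) = -⅔ + (X + 64)/3 = -⅔ + (64 + X)/3 = -⅔ + (64/3 + X/3) = 62/3 + X/3)
r = -2398/3 (r = -7*117 + (62/3 + (3 - 6)/3) = -819 + (62/3 + (⅓)*(-3)) = -819 + (62/3 - 1) = -819 + 59/3 = -2398/3 ≈ -799.33)
(174 + 325*D) - r = (174 + 325*(-218)) - 1*(-2398/3) = (174 - 70850) + 2398/3 = -70676 + 2398/3 = -209630/3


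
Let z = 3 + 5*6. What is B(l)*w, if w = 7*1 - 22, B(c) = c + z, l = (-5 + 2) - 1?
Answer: -435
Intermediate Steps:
z = 33 (z = 3 + 30 = 33)
l = -4 (l = -3 - 1 = -4)
B(c) = 33 + c (B(c) = c + 33 = 33 + c)
w = -15 (w = 7 - 22 = -15)
B(l)*w = (33 - 4)*(-15) = 29*(-15) = -435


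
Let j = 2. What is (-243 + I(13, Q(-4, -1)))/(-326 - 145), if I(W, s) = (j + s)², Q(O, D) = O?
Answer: 239/471 ≈ 0.50743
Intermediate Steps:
I(W, s) = (2 + s)²
(-243 + I(13, Q(-4, -1)))/(-326 - 145) = (-243 + (2 - 4)²)/(-326 - 145) = (-243 + (-2)²)/(-471) = (-243 + 4)*(-1/471) = -239*(-1/471) = 239/471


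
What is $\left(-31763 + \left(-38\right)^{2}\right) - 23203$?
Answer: $-53522$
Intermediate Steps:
$\left(-31763 + \left(-38\right)^{2}\right) - 23203 = \left(-31763 + 1444\right) - 23203 = -30319 - 23203 = -53522$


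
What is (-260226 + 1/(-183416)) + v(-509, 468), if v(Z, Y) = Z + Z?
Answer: -47916329505/183416 ≈ -2.6124e+5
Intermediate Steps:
v(Z, Y) = 2*Z
(-260226 + 1/(-183416)) + v(-509, 468) = (-260226 + 1/(-183416)) + 2*(-509) = (-260226 - 1/183416) - 1018 = -47729612017/183416 - 1018 = -47916329505/183416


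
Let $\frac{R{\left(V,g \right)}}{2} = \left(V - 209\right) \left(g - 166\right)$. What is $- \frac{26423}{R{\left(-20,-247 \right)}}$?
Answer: $- \frac{26423}{189154} \approx -0.13969$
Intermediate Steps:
$R{\left(V,g \right)} = 2 \left(-209 + V\right) \left(-166 + g\right)$ ($R{\left(V,g \right)} = 2 \left(V - 209\right) \left(g - 166\right) = 2 \left(-209 + V\right) \left(-166 + g\right)$)
$- \frac{26423}{R{\left(-20,-247 \right)}} = - \frac{26423}{69388 - -103246 - -6640 + 2 \left(-20\right) \left(-247\right)} = - \frac{26423}{69388 + 103246 + 6640 + 9880} = - \frac{26423}{189154}$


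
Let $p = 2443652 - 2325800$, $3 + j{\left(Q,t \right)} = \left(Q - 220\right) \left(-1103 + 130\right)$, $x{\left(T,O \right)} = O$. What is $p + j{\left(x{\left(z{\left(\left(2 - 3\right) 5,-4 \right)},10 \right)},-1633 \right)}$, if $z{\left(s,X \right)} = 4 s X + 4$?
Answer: $322179$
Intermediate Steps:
$z{\left(s,X \right)} = 4 + 4 X s$ ($z{\left(s,X \right)} = 4 X s + 4 = 4 + 4 X s$)
$j{\left(Q,t \right)} = 214057 - 973 Q$ ($j{\left(Q,t \right)} = -3 + \left(Q - 220\right) \left(-1103 + 130\right) = -3 + \left(-220 + Q\right) \left(-973\right) = -3 - \left(-214060 + 973 Q\right) = 214057 - 973 Q$)
$p = 117852$
$p + j{\left(x{\left(z{\left(\left(2 - 3\right) 5,-4 \right)},10 \right)},-1633 \right)} = 117852 + \left(214057 - 9730\right) = 117852 + 204327 = 322179$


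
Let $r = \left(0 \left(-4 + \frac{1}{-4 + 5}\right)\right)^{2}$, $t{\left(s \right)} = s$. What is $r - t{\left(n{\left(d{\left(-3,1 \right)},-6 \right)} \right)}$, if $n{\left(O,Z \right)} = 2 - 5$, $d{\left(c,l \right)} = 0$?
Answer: $3$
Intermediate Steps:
$n{\left(O,Z \right)} = -3$
$r = 0$ ($r = \left(0 \left(-4 + 1^{-1}\right)\right)^{2} = \left(0 \left(-4 + 1\right)\right)^{2} = \left(0 \left(-3\right)\right)^{2} = 0^{2} = 0$)
$r - t{\left(n{\left(d{\left(-3,1 \right)},-6 \right)} \right)} = 0 - -3 = 0 + 3 = 3$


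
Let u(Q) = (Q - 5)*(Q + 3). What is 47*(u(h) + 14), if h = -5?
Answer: 1598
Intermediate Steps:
u(Q) = (-5 + Q)*(3 + Q)
47*(u(h) + 14) = 47*((-15 + (-5)² - 2*(-5)) + 14) = 47*((-15 + 25 + 10) + 14) = 47*(20 + 14) = 47*34 = 1598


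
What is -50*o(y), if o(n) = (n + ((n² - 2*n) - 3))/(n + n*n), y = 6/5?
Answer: 575/11 ≈ 52.273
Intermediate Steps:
y = 6/5 (y = 6*(⅕) = 6/5 ≈ 1.2000)
o(n) = (-3 + n² - n)/(n + n²) (o(n) = (n + (-3 + n² - 2*n))/(n + n²) = (-3 + n² - n)/(n + n²))
-50*o(y) = -50*(-3 + (6/5)² - 1*6/5)/(6/5*(1 + 6/5)) = -125*(-3 + 36/25 - 6/5)/(3*11/5) = -125*5*(-69)/(3*11*25) = -50*(-23/22) = 575/11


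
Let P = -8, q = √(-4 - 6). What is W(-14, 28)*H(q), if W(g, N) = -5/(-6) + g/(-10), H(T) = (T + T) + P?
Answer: -268/15 + 67*I*√10/15 ≈ -17.867 + 14.125*I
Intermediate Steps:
q = I*√10 (q = √(-10) = I*√10 ≈ 3.1623*I)
H(T) = -8 + 2*T (H(T) = (T + T) - 8 = 2*T - 8 = -8 + 2*T)
W(g, N) = ⅚ - g/10 (W(g, N) = -5*(-⅙) + g*(-⅒) = ⅚ - g/10)
W(-14, 28)*H(q) = (⅚ - ⅒*(-14))*(-8 + 2*(I*√10)) = (⅚ + 7/5)*(-8 + 2*I*√10) = 67*(-8 + 2*I*√10)/30 = -268/15 + 67*I*√10/15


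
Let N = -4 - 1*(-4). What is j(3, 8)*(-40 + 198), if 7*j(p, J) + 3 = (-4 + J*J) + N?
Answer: 9006/7 ≈ 1286.6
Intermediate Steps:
N = 0 (N = -4 + 4 = 0)
j(p, J) = -1 + J²/7 (j(p, J) = -3/7 + ((-4 + J*J) + 0)/7 = -3/7 + ((-4 + J²) + 0)/7 = -3/7 + (-4 + J²)/7 = -3/7 + (-4/7 + J²/7) = -1 + J²/7)
j(3, 8)*(-40 + 198) = (-1 + (⅐)*8²)*(-40 + 198) = (-1 + (⅐)*64)*158 = (-1 + 64/7)*158 = (57/7)*158 = 9006/7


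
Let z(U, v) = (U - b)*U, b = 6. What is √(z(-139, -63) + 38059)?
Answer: √58214 ≈ 241.28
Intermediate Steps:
z(U, v) = U*(-6 + U) (z(U, v) = (U - 1*6)*U = (U - 6)*U = (-6 + U)*U = U*(-6 + U))
√(z(-139, -63) + 38059) = √(-139*(-6 - 139) + 38059) = √(-139*(-145) + 38059) = √(20155 + 38059) = √58214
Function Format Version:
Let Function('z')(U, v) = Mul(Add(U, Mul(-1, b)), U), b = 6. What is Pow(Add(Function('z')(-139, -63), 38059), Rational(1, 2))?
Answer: Pow(58214, Rational(1, 2)) ≈ 241.28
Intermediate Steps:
Function('z')(U, v) = Mul(U, Add(-6, U)) (Function('z')(U, v) = Mul(Add(U, Mul(-1, 6)), U) = Mul(Add(U, -6), U) = Mul(Add(-6, U), U) = Mul(U, Add(-6, U)))
Pow(Add(Function('z')(-139, -63), 38059), Rational(1, 2)) = Pow(Add(Mul(-139, Add(-6, -139)), 38059), Rational(1, 2)) = Pow(Add(Mul(-139, -145), 38059), Rational(1, 2)) = Pow(Add(20155, 38059), Rational(1, 2)) = Pow(58214, Rational(1, 2))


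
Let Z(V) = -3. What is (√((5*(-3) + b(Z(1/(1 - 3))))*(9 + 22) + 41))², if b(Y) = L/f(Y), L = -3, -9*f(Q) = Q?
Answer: -703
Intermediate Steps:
f(Q) = -Q/9
b(Y) = 27/Y (b(Y) = -3*(-9/Y) = -(-27)/Y = 27/Y)
(√((5*(-3) + b(Z(1/(1 - 3))))*(9 + 22) + 41))² = (√((5*(-3) + 27/(-3))*(9 + 22) + 41))² = (√((-15 + 27*(-⅓))*31 + 41))² = (√((-15 - 9)*31 + 41))² = (√(-24*31 + 41))² = (√(-744 + 41))² = (√(-703))² = (I*√703)² = -703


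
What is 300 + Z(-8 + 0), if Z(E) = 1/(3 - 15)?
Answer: 3599/12 ≈ 299.92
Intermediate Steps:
Z(E) = -1/12 (Z(E) = 1/(-12) = -1/12)
300 + Z(-8 + 0) = 300 - 1/12 = 3599/12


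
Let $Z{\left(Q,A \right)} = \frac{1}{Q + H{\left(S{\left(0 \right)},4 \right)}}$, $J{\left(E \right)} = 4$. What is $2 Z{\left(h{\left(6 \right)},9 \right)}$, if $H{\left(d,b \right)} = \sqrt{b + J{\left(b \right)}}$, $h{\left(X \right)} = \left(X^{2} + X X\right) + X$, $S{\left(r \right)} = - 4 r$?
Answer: $\frac{39}{1519} - \frac{\sqrt{2}}{1519} \approx 0.024744$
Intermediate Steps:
$h{\left(X \right)} = X + 2 X^{2}$ ($h{\left(X \right)} = \left(X^{2} + X^{2}\right) + X = 2 X^{2} + X = X + 2 X^{2}$)
$H{\left(d,b \right)} = \sqrt{4 + b}$ ($H{\left(d,b \right)} = \sqrt{b + 4} = \sqrt{4 + b}$)
$Z{\left(Q,A \right)} = \frac{1}{Q + 2 \sqrt{2}}$ ($Z{\left(Q,A \right)} = \frac{1}{Q + \sqrt{4 + 4}} = \frac{1}{Q + \sqrt{8}} = \frac{1}{Q + 2 \sqrt{2}}$)
$2 Z{\left(h{\left(6 \right)},9 \right)} = \frac{2}{6 \left(1 + 2 \cdot 6\right) + 2 \sqrt{2}} = \frac{2}{6 \left(1 + 12\right) + 2 \sqrt{2}} = \frac{2}{6 \cdot 13 + 2 \sqrt{2}} = \frac{2}{78 + 2 \sqrt{2}}$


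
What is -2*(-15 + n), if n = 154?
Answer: -278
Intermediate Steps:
-2*(-15 + n) = -2*(-15 + 154) = -2*139 = -278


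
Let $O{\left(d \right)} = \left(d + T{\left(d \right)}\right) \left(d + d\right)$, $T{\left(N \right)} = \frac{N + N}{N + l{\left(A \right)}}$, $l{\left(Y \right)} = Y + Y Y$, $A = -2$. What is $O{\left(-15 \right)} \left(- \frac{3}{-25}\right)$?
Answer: $\frac{594}{13} \approx 45.692$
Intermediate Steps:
$l{\left(Y \right)} = Y + Y^{2}$
$T{\left(N \right)} = \frac{2 N}{2 + N}$ ($T{\left(N \right)} = \frac{N + N}{N - 2 \left(1 - 2\right)} = \frac{2 N}{N - -2} = \frac{2 N}{N + 2} = \frac{2 N}{2 + N}$)
$O{\left(d \right)} = 2 d \left(d + \frac{2 d}{2 + d}\right)$ ($O{\left(d \right)} = \left(d + \frac{2 d}{2 + d}\right) \left(d + d\right) = \left(d + \frac{2 d}{2 + d}\right) 2 d = 2 d \left(d + \frac{2 d}{2 + d}\right)$)
$O{\left(-15 \right)} \left(- \frac{3}{-25}\right) = \frac{2 \left(-15\right)^{2} \left(4 - 15\right)}{2 - 15} \left(- \frac{3}{-25}\right) = 2 \cdot 225 \frac{1}{-13} \left(-11\right) \left(\left(-3\right) \left(- \frac{1}{25}\right)\right) = 2 \cdot 225 \left(- \frac{1}{13}\right) \left(-11\right) \frac{3}{25} = \frac{4950}{13} \cdot \frac{3}{25} = \frac{594}{13}$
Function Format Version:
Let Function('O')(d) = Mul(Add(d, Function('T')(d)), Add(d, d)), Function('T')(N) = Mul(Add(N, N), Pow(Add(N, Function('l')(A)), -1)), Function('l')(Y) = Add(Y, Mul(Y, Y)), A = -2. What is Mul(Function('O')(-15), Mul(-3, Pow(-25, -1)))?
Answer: Rational(594, 13) ≈ 45.692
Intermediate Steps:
Function('l')(Y) = Add(Y, Pow(Y, 2))
Function('T')(N) = Mul(2, N, Pow(Add(2, N), -1)) (Function('T')(N) = Mul(Add(N, N), Pow(Add(N, Mul(-2, Add(1, -2))), -1)) = Mul(Mul(2, N), Pow(Add(N, Mul(-2, -1)), -1)) = Mul(Mul(2, N), Pow(Add(N, 2), -1)) = Mul(Mul(2, N), Pow(Add(2, N), -1)) = Mul(2, N, Pow(Add(2, N), -1)))
Function('O')(d) = Mul(2, d, Add(d, Mul(2, d, Pow(Add(2, d), -1)))) (Function('O')(d) = Mul(Add(d, Mul(2, d, Pow(Add(2, d), -1))), Add(d, d)) = Mul(Add(d, Mul(2, d, Pow(Add(2, d), -1))), Mul(2, d)) = Mul(2, d, Add(d, Mul(2, d, Pow(Add(2, d), -1)))))
Mul(Function('O')(-15), Mul(-3, Pow(-25, -1))) = Mul(Mul(2, Pow(-15, 2), Pow(Add(2, -15), -1), Add(4, -15)), Mul(-3, Pow(-25, -1))) = Mul(Mul(2, 225, Pow(-13, -1), -11), Mul(-3, Rational(-1, 25))) = Mul(Mul(2, 225, Rational(-1, 13), -11), Rational(3, 25)) = Mul(Rational(4950, 13), Rational(3, 25)) = Rational(594, 13)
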